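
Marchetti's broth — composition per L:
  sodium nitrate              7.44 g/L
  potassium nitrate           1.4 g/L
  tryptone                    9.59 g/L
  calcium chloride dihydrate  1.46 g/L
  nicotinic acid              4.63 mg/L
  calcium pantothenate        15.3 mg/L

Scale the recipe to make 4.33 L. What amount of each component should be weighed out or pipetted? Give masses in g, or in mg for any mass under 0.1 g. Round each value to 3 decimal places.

sodium nitrate 32.215 g; potassium nitrate 6.062 g; tryptone 41.525 g; calcium chloride dihydrate 6.322 g; nicotinic acid 20.048 mg; calcium pantothenate 66.249 mg

Scale factor relative to 1 L: 4.33.
sodium nitrate: 7.44 g/L × 4.33 L = 32.215 g
potassium nitrate: 1.4 g/L × 4.33 L = 6.062 g
tryptone: 9.59 g/L × 4.33 L = 41.525 g
calcium chloride dihydrate: 1.46 g/L × 4.33 L = 6.322 g
nicotinic acid: 4.63 mg/L × 4.33 L = 20.048 mg
calcium pantothenate: 15.3 mg/L × 4.33 L = 66.249 mg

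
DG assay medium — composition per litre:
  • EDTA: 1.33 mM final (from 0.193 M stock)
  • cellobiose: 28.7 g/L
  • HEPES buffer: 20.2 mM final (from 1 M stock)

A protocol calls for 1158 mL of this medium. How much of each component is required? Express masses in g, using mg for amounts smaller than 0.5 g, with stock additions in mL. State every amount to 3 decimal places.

Scale factor relative to 1 L: 1.158.
EDTA: C1V1 = C2V2 → 1.33 mM × 1158 mL ÷ 193 mM = 7.980 mL
cellobiose: 28.7 g/L × 1.158 L = 33.235 g
HEPES buffer: V = C2·V2/C1 = 20.2 mM × 1158 mL ÷ 1000 mM = 23.392 mL

EDTA 7.980 mL; cellobiose 33.235 g; HEPES buffer 23.392 mL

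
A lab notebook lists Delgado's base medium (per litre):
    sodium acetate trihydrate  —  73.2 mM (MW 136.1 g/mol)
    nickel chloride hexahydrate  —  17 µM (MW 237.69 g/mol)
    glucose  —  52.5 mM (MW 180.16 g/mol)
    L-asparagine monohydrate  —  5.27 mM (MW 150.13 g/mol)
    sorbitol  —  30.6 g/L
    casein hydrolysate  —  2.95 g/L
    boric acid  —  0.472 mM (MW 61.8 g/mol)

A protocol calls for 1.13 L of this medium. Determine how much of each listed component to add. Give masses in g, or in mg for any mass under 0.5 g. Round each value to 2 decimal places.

sodium acetate trihydrate 11.26 g; nickel chloride hexahydrate 4.57 mg; glucose 10.69 g; L-asparagine monohydrate 0.89 g; sorbitol 34.58 g; casein hydrolysate 3.33 g; boric acid 32.96 mg

Working volume: 1.13 L.
sodium acetate trihydrate: 73.2 mmol/L × 136.1 g/mol × 1.13 L ÷ 1000 = 11.26 g
nickel chloride hexahydrate: 17 µmol/L × 237.69 g/mol × 1.13 L ÷ 1000 = 4.57 mg
glucose: 52.5 mmol/L × 180.16 g/mol × 1.13 L ÷ 1000 = 10.69 g
L-asparagine monohydrate: 5.27 mmol/L × 150.13 g/mol × 1.13 L ÷ 1000 = 0.89 g
sorbitol: 30.6 g/L × 1.13 L = 34.58 g
casein hydrolysate: 2.95 g/L × 1.13 L = 3.33 g
boric acid: 0.472 mmol/L × 61.8 mg/mmol × 1.13 L = 32.96 mg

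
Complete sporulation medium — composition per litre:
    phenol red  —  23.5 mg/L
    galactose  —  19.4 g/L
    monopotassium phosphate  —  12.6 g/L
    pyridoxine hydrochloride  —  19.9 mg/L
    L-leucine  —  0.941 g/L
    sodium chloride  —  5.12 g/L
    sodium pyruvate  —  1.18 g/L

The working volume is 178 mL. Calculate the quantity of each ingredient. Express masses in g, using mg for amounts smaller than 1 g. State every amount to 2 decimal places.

phenol red 4.18 mg; galactose 3.45 g; monopotassium phosphate 2.24 g; pyridoxine hydrochloride 3.54 mg; L-leucine 167.50 mg; sodium chloride 911.36 mg; sodium pyruvate 210.04 mg

Working volume: 178 mL = 0.178 L.
phenol red: 23.5 mg/L × 0.178 L = 4.18 mg
galactose: 19.4 g/L × 0.178 L = 3.45 g
monopotassium phosphate: 12.6 g/L × 0.178 L = 2.24 g
pyridoxine hydrochloride: 19.9 mg/L × 0.178 L = 3.54 mg
L-leucine: 0.941 g/L × 0.178 L = 0.167498 g = 167.50 mg
sodium chloride: 5.12 g/L × 0.178 L = 0.91136 g = 911.36 mg
sodium pyruvate: 1.18 g/L × 0.178 L = 0.21004 g = 210.04 mg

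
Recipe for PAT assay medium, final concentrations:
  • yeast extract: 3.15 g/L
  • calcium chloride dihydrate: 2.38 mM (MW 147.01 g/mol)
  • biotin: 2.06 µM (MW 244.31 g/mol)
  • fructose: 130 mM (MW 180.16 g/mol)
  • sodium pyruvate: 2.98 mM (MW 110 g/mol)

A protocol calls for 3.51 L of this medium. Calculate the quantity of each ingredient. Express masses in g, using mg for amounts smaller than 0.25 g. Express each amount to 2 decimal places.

yeast extract 11.06 g; calcium chloride dihydrate 1.23 g; biotin 1.77 mg; fructose 82.21 g; sodium pyruvate 1.15 g

Scale factor relative to 1 L: 3.51.
yeast extract: 3.15 g/L × 3.51 L = 11.06 g
calcium chloride dihydrate: 2.38 mmol/L × 147.01 g/mol × 3.51 L ÷ 1000 = 1.23 g
biotin: 2.06 µmol/L × 244.31 g/mol × 3.51 L ÷ 1000 = 1.77 mg
fructose: 130 mmol/L × 180.16 g/mol × 3.51 L ÷ 1000 = 82.21 g
sodium pyruvate: 2.98 mmol/L × 110 g/mol × 3.51 L ÷ 1000 = 1.15 g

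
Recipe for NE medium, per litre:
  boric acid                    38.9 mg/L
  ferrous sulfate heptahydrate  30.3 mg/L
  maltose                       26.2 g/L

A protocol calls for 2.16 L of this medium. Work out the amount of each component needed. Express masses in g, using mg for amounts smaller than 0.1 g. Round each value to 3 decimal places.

Scale factor relative to 1 L: 2.16.
boric acid: 38.9 mg/L × 2.16 L = 84.024 mg
ferrous sulfate heptahydrate: 30.3 mg/L × 2.16 L = 65.448 mg
maltose: 26.2 g/L × 2.16 L = 56.592 g

boric acid 84.024 mg; ferrous sulfate heptahydrate 65.448 mg; maltose 56.592 g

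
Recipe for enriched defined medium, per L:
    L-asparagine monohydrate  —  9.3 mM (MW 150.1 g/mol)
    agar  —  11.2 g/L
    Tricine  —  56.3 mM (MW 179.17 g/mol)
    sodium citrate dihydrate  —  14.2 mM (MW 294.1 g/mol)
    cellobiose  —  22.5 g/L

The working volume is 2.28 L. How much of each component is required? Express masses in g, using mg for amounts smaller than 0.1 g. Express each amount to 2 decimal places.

L-asparagine monohydrate 3.18 g; agar 25.54 g; Tricine 23.00 g; sodium citrate dihydrate 9.52 g; cellobiose 51.30 g

Working volume: 2.28 L.
L-asparagine monohydrate: 9.3 mmol/L × 150.1 g/mol × 2.28 L ÷ 1000 = 3.18 g
agar: 11.2 g/L × 2.28 L = 25.54 g
Tricine: 56.3 mmol/L × 179.17 g/mol × 2.28 L ÷ 1000 = 23.00 g
sodium citrate dihydrate: 14.2 mmol/L × 294.1 g/mol × 2.28 L ÷ 1000 = 9.52 g
cellobiose: 22.5 g/L × 2.28 L = 51.30 g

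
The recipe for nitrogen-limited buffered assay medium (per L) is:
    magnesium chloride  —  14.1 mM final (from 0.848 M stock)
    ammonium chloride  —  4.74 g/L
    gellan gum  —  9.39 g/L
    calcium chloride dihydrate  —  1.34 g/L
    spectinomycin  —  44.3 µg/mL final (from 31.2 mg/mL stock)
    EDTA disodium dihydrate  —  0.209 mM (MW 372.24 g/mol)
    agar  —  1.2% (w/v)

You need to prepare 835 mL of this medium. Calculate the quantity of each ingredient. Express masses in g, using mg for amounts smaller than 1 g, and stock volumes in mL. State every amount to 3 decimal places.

Scale factor relative to 1 L: 0.835.
magnesium chloride: C1V1 = C2V2 → 14.1 mM × 835 mL ÷ 848 mM = 13.884 mL
ammonium chloride: 4.74 g/L × 0.835 L = 3.958 g
gellan gum: 9.39 g/L × 0.835 L = 7.841 g
calcium chloride dihydrate: 1.34 g/L × 0.835 L = 1.119 g
spectinomycin: C1V1 = C2V2 → 44.3 µg/mL × 835 mL ÷ 31200 µg/mL = 1.186 mL
EDTA disodium dihydrate: 0.209 mmol/L × 372.24 mg/mmol × 0.835 L = 64.961 mg
agar: 1.2% w/v = 12 g/L → 12 × 0.835 L = 10.020 g

magnesium chloride 13.884 mL; ammonium chloride 3.958 g; gellan gum 7.841 g; calcium chloride dihydrate 1.119 g; spectinomycin 1.186 mL; EDTA disodium dihydrate 64.961 mg; agar 10.020 g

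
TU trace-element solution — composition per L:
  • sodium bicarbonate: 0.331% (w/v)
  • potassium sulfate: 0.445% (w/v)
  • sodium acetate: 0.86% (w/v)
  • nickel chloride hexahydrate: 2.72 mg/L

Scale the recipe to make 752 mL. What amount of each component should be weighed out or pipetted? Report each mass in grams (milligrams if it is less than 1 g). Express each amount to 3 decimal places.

sodium bicarbonate 2.489 g; potassium sulfate 3.346 g; sodium acetate 6.467 g; nickel chloride hexahydrate 2.045 mg

Working volume: 752 mL = 0.752 L.
sodium bicarbonate: 0.331% w/v = 3.31 g/L → 3.31 × 0.752 L = 2.489 g
potassium sulfate: 0.445 g per 100 mL × 752 mL ÷ 100 = 3.346 g
sodium acetate: 0.86% w/v = 8.6 g/L → 8.6 × 0.752 L = 6.467 g
nickel chloride hexahydrate: 2.72 mg/L × 0.752 L = 2.045 mg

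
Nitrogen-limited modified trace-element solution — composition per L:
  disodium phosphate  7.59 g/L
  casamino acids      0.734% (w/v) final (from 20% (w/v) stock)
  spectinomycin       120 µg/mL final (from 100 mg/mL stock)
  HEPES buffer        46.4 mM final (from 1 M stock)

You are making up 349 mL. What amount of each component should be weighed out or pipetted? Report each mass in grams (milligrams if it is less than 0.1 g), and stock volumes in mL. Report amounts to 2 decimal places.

disodium phosphate 2.65 g; casamino acids 12.81 mL; spectinomycin 0.42 mL; HEPES buffer 16.19 mL

Scale factor relative to 1 L: 0.349.
disodium phosphate: 7.59 g/L × 0.349 L = 2.65 g
casamino acids: V = C2·V2/C1 = 0.734% ÷ 20% × 349 mL = 12.81 mL
spectinomycin: C1V1 = C2V2 → 120 µg/mL × 349 mL ÷ 100000 µg/mL = 0.42 mL
HEPES buffer: dilute stock: 46.4 mM × 349 mL ÷ 1000 mM = 16.19 mL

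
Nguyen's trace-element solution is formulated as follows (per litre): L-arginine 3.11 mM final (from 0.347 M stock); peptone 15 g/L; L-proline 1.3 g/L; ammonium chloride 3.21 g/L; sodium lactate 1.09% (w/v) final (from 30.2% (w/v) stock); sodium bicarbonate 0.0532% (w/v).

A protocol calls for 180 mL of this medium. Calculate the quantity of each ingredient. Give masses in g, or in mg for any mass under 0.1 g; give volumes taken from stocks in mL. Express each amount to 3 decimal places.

L-arginine 1.613 mL; peptone 2.700 g; L-proline 0.234 g; ammonium chloride 0.578 g; sodium lactate 6.497 mL; sodium bicarbonate 95.760 mg

Scale factor relative to 1 L: 0.18.
L-arginine: dilute stock: 3.11 mM × 180 mL ÷ 347 mM = 1.613 mL
peptone: 15 g/L × 0.18 L = 2.700 g
L-proline: 1.3 g/L × 0.18 L = 0.234 g
ammonium chloride: 3.21 g/L × 0.18 L = 0.578 g
sodium lactate: C1V1 = C2V2 → 1.09% ÷ 30.2% × 180 mL = 6.497 mL
sodium bicarbonate: 0.0532 g per 100 mL × 180 mL ÷ 100 = 0.09576 g = 95.760 mg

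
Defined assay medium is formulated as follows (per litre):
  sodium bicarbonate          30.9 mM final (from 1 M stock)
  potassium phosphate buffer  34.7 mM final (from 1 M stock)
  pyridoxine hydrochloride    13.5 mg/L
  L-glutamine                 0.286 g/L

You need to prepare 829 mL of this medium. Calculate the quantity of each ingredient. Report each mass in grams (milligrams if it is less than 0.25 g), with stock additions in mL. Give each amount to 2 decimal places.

Working volume: 829 mL = 0.829 L.
sodium bicarbonate: dilute stock: 30.9 mM × 829 mL ÷ 1000 mM = 25.62 mL
potassium phosphate buffer: C1V1 = C2V2 → 34.7 mM × 829 mL ÷ 1000 mM = 28.77 mL
pyridoxine hydrochloride: 13.5 mg/L × 0.829 L = 11.19 mg
L-glutamine: 0.286 g/L × 0.829 L = 0.237094 g = 237.09 mg

sodium bicarbonate 25.62 mL; potassium phosphate buffer 28.77 mL; pyridoxine hydrochloride 11.19 mg; L-glutamine 237.09 mg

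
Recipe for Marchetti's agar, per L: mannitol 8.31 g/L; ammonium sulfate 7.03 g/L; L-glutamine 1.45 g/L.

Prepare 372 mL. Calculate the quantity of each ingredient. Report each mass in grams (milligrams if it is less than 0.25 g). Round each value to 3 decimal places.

Target volume = 372 mL = 0.372 L.
mannitol: 8.31 g/L × 0.372 L = 3.091 g
ammonium sulfate: 7.03 g/L × 0.372 L = 2.615 g
L-glutamine: 1.45 g/L × 0.372 L = 0.539 g

mannitol 3.091 g; ammonium sulfate 2.615 g; L-glutamine 0.539 g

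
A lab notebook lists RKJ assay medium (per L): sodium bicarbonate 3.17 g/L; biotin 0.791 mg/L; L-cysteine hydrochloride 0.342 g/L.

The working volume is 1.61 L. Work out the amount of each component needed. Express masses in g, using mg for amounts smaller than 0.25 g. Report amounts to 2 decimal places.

Working volume: 1.61 L.
sodium bicarbonate: 3.17 g/L × 1.61 L = 5.10 g
biotin: 0.791 mg/L × 1.61 L = 1.27 mg
L-cysteine hydrochloride: 0.342 g/L × 1.61 L = 0.55 g

sodium bicarbonate 5.10 g; biotin 1.27 mg; L-cysteine hydrochloride 0.55 g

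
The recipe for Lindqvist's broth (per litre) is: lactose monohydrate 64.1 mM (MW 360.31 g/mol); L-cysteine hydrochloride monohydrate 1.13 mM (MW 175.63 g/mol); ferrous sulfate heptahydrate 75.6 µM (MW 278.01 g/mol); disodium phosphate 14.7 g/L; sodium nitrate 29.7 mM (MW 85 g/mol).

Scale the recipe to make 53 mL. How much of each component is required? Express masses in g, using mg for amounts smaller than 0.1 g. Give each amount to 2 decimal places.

Working volume: 53 mL = 0.053 L.
lactose monohydrate: 64.1 mmol/L × 360.31 g/mol × 0.053 L ÷ 1000 = 1.22 g
L-cysteine hydrochloride monohydrate: 1.13 mmol/L × 175.63 mg/mmol × 0.053 L = 10.52 mg
ferrous sulfate heptahydrate: 75.6 µmol/L × 278.01 g/mol × 0.053 L ÷ 1000 = 1.11 mg
disodium phosphate: 14.7 g/L × 0.053 L = 0.78 g
sodium nitrate: 29.7 mmol/L × 85 g/mol × 0.053 L ÷ 1000 = 0.13 g

lactose monohydrate 1.22 g; L-cysteine hydrochloride monohydrate 10.52 mg; ferrous sulfate heptahydrate 1.11 mg; disodium phosphate 0.78 g; sodium nitrate 0.13 g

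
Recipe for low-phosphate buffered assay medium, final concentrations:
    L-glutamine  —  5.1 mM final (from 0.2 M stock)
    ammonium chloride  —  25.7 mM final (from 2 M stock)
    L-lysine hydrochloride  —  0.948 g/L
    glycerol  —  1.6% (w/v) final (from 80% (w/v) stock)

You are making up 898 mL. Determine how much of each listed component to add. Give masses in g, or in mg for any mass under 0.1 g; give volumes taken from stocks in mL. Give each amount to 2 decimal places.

L-glutamine 22.90 mL; ammonium chloride 11.54 mL; L-lysine hydrochloride 0.85 g; glycerol 17.96 mL

Target volume = 898 mL = 0.898 L.
L-glutamine: dilute stock: 5.1 mM × 898 mL ÷ 200 mM = 22.90 mL
ammonium chloride: C1V1 = C2V2 → 25.7 mM × 898 mL ÷ 2000 mM = 11.54 mL
L-lysine hydrochloride: 0.948 g/L × 0.898 L = 0.85 g
glycerol: dilute stock: 1.6% ÷ 80% × 898 mL = 17.96 mL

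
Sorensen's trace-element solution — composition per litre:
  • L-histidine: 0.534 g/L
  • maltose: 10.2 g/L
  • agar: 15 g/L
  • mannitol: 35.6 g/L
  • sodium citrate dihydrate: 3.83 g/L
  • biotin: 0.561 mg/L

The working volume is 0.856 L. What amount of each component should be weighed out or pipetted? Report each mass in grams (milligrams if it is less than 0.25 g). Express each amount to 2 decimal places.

Working volume: 0.856 L.
L-histidine: 0.534 g/L × 0.856 L = 0.46 g
maltose: 10.2 g/L × 0.856 L = 8.73 g
agar: 15 g/L × 0.856 L = 12.84 g
mannitol: 35.6 g/L × 0.856 L = 30.47 g
sodium citrate dihydrate: 3.83 g/L × 0.856 L = 3.28 g
biotin: 0.561 mg/L × 0.856 L = 0.48 mg

L-histidine 0.46 g; maltose 8.73 g; agar 12.84 g; mannitol 30.47 g; sodium citrate dihydrate 3.28 g; biotin 0.48 mg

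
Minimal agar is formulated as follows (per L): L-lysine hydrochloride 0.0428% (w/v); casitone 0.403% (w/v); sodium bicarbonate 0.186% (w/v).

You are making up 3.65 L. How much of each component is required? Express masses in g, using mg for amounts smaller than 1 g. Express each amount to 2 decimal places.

Working volume: 3.65 L.
L-lysine hydrochloride: 0.0428% w/v = 0.428 g/L → 0.428 × 3.65 L = 1.56 g
casitone: 0.403% w/v = 4.03 g/L → 4.03 × 3.65 L = 14.71 g
sodium bicarbonate: 0.186 g per 100 mL × 3650 mL ÷ 100 = 6.79 g

L-lysine hydrochloride 1.56 g; casitone 14.71 g; sodium bicarbonate 6.79 g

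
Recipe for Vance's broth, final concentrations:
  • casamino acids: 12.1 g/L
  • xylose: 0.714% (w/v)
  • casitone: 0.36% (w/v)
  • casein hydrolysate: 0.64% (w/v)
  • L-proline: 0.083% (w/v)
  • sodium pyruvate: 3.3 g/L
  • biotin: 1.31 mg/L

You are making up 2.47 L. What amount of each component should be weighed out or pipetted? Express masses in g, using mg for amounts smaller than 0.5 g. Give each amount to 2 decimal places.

casamino acids 29.89 g; xylose 17.64 g; casitone 8.89 g; casein hydrolysate 15.81 g; L-proline 2.05 g; sodium pyruvate 8.15 g; biotin 3.24 mg

Scale factor relative to 1 L: 2.47.
casamino acids: 12.1 g/L × 2.47 L = 29.89 g
xylose: 0.714 g per 100 mL × 2470 mL ÷ 100 = 17.64 g
casitone: 0.36 g per 100 mL × 2470 mL ÷ 100 = 8.89 g
casein hydrolysate: 0.64% w/v = 6.4 g/L → 6.4 × 2.47 L = 15.81 g
L-proline: 0.083 g per 100 mL × 2470 mL ÷ 100 = 2.05 g
sodium pyruvate: 3.3 g/L × 2.47 L = 8.15 g
biotin: 1.31 mg/L × 2.47 L = 3.24 mg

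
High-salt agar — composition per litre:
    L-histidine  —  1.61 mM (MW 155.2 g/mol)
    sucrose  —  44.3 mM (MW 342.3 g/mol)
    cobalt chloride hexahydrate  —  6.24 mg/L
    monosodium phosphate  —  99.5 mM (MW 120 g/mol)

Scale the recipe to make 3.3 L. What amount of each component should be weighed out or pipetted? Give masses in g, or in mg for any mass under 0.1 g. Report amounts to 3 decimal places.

L-histidine 0.825 g; sucrose 50.041 g; cobalt chloride hexahydrate 20.592 mg; monosodium phosphate 39.402 g

Working volume: 3.3 L.
L-histidine: 1.61 mmol/L × 155.2 g/mol × 3.3 L ÷ 1000 = 0.825 g
sucrose: 44.3 mmol/L × 342.3 g/mol × 3.3 L ÷ 1000 = 50.041 g
cobalt chloride hexahydrate: 6.24 mg/L × 3.3 L = 20.592 mg
monosodium phosphate: 99.5 mmol/L × 120 g/mol × 3.3 L ÷ 1000 = 39.402 g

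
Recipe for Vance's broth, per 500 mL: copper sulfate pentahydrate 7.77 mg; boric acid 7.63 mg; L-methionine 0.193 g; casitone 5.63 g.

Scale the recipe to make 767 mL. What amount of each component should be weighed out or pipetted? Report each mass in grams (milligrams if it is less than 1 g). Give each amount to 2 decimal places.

Ratio of target to recipe volume: 767 / 500 = 1.534.
copper sulfate pentahydrate: 7.77 mg × (767 mL / 500 mL) = 11.92 mg
boric acid: 7.63 mg × (767 mL / 500 mL) = 11.70 mg
L-methionine: 0.193 g × (767 mL / 500 mL) = 0.296062 g = 296.06 mg
casitone: 5.63 g × (767 mL / 500 mL) = 8.64 g

copper sulfate pentahydrate 11.92 mg; boric acid 11.70 mg; L-methionine 296.06 mg; casitone 8.64 g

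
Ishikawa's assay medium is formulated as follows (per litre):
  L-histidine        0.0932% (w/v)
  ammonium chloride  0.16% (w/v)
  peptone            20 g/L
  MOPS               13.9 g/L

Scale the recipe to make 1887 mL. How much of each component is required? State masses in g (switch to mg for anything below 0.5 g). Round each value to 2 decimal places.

Working volume: 1887 mL = 1.887 L.
L-histidine: 0.0932% w/v = 0.932 g/L → 0.932 × 1.887 L = 1.76 g
ammonium chloride: 0.16 g per 100 mL × 1887 mL ÷ 100 = 3.02 g
peptone: 20 g/L × 1.887 L = 37.74 g
MOPS: 13.9 g/L × 1.887 L = 26.23 g

L-histidine 1.76 g; ammonium chloride 3.02 g; peptone 37.74 g; MOPS 26.23 g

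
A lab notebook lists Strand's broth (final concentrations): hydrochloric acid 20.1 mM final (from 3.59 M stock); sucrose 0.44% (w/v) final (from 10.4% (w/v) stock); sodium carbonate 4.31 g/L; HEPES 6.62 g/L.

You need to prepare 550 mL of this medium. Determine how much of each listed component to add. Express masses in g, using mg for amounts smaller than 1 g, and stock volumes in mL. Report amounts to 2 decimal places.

hydrochloric acid 3.08 mL; sucrose 23.27 mL; sodium carbonate 2.37 g; HEPES 3.64 g

Scale factor relative to 1 L: 0.55.
hydrochloric acid: C1V1 = C2V2 → 20.1 mM × 550 mL ÷ 3590 mM = 3.08 mL
sucrose: C1V1 = C2V2 → 0.44% ÷ 10.4% × 550 mL = 23.27 mL
sodium carbonate: 4.31 g/L × 0.55 L = 2.37 g
HEPES: 6.62 g/L × 0.55 L = 3.64 g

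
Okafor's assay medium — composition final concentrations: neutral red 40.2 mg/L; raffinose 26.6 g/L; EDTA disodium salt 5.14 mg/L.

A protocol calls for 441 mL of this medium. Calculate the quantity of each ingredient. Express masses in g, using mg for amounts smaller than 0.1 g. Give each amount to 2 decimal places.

neutral red 17.73 mg; raffinose 11.73 g; EDTA disodium salt 2.27 mg

Target volume = 441 mL = 0.441 L.
neutral red: 40.2 mg/L × 0.441 L = 17.73 mg
raffinose: 26.6 g/L × 0.441 L = 11.73 g
EDTA disodium salt: 5.14 mg/L × 0.441 L = 2.27 mg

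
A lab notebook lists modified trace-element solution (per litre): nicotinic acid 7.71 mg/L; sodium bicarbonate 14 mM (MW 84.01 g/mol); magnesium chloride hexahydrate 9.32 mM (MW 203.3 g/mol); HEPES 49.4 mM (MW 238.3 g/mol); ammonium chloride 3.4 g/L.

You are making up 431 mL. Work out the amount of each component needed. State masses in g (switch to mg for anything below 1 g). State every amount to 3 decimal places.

nicotinic acid 3.323 mg; sodium bicarbonate 506.916 mg; magnesium chloride hexahydrate 816.640 mg; HEPES 5.074 g; ammonium chloride 1.465 g

Scale factor relative to 1 L: 0.431.
nicotinic acid: 7.71 mg/L × 0.431 L = 3.323 mg
sodium bicarbonate: 14 mmol/L × 84.01 mg/mmol × 0.431 L = 506.916 mg
magnesium chloride hexahydrate: 9.32 mmol/L × 203.3 mg/mmol × 0.431 L = 816.640 mg
HEPES: 49.4 mmol/L × 238.3 g/mol × 0.431 L ÷ 1000 = 5.074 g
ammonium chloride: 3.4 g/L × 0.431 L = 1.465 g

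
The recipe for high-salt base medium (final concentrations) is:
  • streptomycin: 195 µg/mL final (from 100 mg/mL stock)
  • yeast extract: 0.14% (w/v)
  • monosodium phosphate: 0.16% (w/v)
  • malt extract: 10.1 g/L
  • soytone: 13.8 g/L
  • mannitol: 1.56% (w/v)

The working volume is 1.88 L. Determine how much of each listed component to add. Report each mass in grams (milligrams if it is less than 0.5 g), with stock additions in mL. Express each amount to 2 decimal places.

Working volume: 1.88 L.
streptomycin: C1V1 = C2V2 → 195 µg/mL × 1880 mL ÷ 100000 µg/mL = 3.67 mL
yeast extract: 0.14% w/v = 1.4 g/L → 1.4 × 1.88 L = 2.63 g
monosodium phosphate: 0.16 g per 100 mL × 1880 mL ÷ 100 = 3.01 g
malt extract: 10.1 g/L × 1.88 L = 18.99 g
soytone: 13.8 g/L × 1.88 L = 25.94 g
mannitol: 1.56% w/v = 15.6 g/L → 15.6 × 1.88 L = 29.33 g

streptomycin 3.67 mL; yeast extract 2.63 g; monosodium phosphate 3.01 g; malt extract 18.99 g; soytone 25.94 g; mannitol 29.33 g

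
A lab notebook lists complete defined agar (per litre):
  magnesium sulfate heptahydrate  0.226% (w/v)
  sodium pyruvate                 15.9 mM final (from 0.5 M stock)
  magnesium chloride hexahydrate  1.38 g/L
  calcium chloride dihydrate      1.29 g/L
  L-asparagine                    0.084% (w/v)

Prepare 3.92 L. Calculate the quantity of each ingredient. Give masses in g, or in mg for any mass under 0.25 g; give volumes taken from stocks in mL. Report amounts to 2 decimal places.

Working volume: 3.92 L.
magnesium sulfate heptahydrate: 0.226 g per 100 mL × 3920 mL ÷ 100 = 8.86 g
sodium pyruvate: V = C2·V2/C1 = 15.9 mM × 3920 mL ÷ 500 mM = 124.66 mL
magnesium chloride hexahydrate: 1.38 g/L × 3.92 L = 5.41 g
calcium chloride dihydrate: 1.29 g/L × 3.92 L = 5.06 g
L-asparagine: 0.084% w/v = 0.84 g/L → 0.84 × 3.92 L = 3.29 g

magnesium sulfate heptahydrate 8.86 g; sodium pyruvate 124.66 mL; magnesium chloride hexahydrate 5.41 g; calcium chloride dihydrate 5.06 g; L-asparagine 3.29 g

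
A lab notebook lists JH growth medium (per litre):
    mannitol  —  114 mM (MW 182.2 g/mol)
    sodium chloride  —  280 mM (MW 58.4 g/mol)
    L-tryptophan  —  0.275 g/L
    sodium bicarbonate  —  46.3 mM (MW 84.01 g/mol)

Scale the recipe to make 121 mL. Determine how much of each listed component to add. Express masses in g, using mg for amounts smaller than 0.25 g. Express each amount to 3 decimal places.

Scale factor relative to 1 L: 0.121.
mannitol: 114 mmol/L × 182.2 g/mol × 0.121 L ÷ 1000 = 2.513 g
sodium chloride: 280 mmol/L × 58.4 g/mol × 0.121 L ÷ 1000 = 1.979 g
L-tryptophan: 0.275 g/L × 0.121 L = 0.033275 g = 33.275 mg
sodium bicarbonate: 46.3 mmol/L × 84.01 g/mol × 0.121 L ÷ 1000 = 0.471 g

mannitol 2.513 g; sodium chloride 1.979 g; L-tryptophan 33.275 mg; sodium bicarbonate 0.471 g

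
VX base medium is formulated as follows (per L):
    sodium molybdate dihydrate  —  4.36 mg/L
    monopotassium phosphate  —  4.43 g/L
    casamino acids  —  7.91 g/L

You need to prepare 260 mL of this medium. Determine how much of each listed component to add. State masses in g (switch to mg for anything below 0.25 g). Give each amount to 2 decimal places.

sodium molybdate dihydrate 1.13 mg; monopotassium phosphate 1.15 g; casamino acids 2.06 g

Target volume = 260 mL = 0.26 L.
sodium molybdate dihydrate: 4.36 mg/L × 0.26 L = 1.13 mg
monopotassium phosphate: 4.43 g/L × 0.26 L = 1.15 g
casamino acids: 7.91 g/L × 0.26 L = 2.06 g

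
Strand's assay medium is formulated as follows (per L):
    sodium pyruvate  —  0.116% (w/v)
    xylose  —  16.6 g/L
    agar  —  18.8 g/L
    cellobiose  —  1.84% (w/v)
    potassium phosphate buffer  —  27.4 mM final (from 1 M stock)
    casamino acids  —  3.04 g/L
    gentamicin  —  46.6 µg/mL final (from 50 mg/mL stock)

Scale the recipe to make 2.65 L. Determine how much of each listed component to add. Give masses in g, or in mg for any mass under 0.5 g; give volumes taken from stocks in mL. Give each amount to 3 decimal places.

sodium pyruvate 3.074 g; xylose 43.990 g; agar 49.820 g; cellobiose 48.760 g; potassium phosphate buffer 72.610 mL; casamino acids 8.056 g; gentamicin 2.470 mL

Scale factor relative to 1 L: 2.65.
sodium pyruvate: 0.116% w/v = 1.16 g/L → 1.16 × 2.65 L = 3.074 g
xylose: 16.6 g/L × 2.65 L = 43.990 g
agar: 18.8 g/L × 2.65 L = 49.820 g
cellobiose: 1.84% w/v = 18.4 g/L → 18.4 × 2.65 L = 48.760 g
potassium phosphate buffer: V = C2·V2/C1 = 27.4 mM × 2650 mL ÷ 1000 mM = 72.610 mL
casamino acids: 3.04 g/L × 2.65 L = 8.056 g
gentamicin: V = C2·V2/C1 = 46.6 µg/mL × 2650 mL ÷ 50000 µg/mL = 2.470 mL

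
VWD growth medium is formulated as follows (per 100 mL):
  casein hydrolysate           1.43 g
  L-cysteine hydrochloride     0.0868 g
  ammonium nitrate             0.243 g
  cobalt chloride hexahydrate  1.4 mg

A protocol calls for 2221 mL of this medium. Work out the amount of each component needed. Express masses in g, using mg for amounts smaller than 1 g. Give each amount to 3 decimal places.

casein hydrolysate 31.760 g; L-cysteine hydrochloride 1.928 g; ammonium nitrate 5.397 g; cobalt chloride hexahydrate 31.094 mg

Ratio of target to recipe volume: 2221 / 100 = 22.21.
casein hydrolysate: 1.43 g × (2221 mL / 100 mL) = 31.760 g
L-cysteine hydrochloride: 0.0868 g × (2221 mL / 100 mL) = 1.928 g
ammonium nitrate: 0.243 g × (2221 mL / 100 mL) = 5.397 g
cobalt chloride hexahydrate: 1.4 mg × (2221 mL / 100 mL) = 31.094 mg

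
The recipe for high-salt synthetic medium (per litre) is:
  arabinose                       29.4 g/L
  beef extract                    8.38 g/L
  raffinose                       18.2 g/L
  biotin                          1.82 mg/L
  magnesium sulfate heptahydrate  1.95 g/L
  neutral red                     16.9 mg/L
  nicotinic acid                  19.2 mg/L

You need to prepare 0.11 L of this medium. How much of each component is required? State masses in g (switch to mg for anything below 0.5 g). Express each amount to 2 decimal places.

arabinose 3.23 g; beef extract 0.92 g; raffinose 2.00 g; biotin 0.20 mg; magnesium sulfate heptahydrate 214.50 mg; neutral red 1.86 mg; nicotinic acid 2.11 mg

Scale factor relative to 1 L: 0.11.
arabinose: 29.4 g/L × 0.11 L = 3.23 g
beef extract: 8.38 g/L × 0.11 L = 0.92 g
raffinose: 18.2 g/L × 0.11 L = 2.00 g
biotin: 1.82 mg/L × 0.11 L = 0.20 mg
magnesium sulfate heptahydrate: 1.95 g/L × 0.11 L = 0.2145 g = 214.50 mg
neutral red: 16.9 mg/L × 0.11 L = 1.86 mg
nicotinic acid: 19.2 mg/L × 0.11 L = 2.11 mg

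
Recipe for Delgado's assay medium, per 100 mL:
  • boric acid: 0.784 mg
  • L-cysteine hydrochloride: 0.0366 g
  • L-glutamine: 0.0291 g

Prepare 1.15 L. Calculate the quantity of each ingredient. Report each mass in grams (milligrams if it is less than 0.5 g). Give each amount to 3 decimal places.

boric acid 9.016 mg; L-cysteine hydrochloride 420.900 mg; L-glutamine 334.650 mg

Ratio of target to recipe volume: 1150 / 100 = 11.5.
boric acid: 0.784 mg × (1150 mL / 100 mL) = 9.016 mg
L-cysteine hydrochloride: 0.0366 g × (1150 mL / 100 mL) = 0.4209 g = 420.900 mg
L-glutamine: 0.0291 g × (1150 mL / 100 mL) = 0.33465 g = 334.650 mg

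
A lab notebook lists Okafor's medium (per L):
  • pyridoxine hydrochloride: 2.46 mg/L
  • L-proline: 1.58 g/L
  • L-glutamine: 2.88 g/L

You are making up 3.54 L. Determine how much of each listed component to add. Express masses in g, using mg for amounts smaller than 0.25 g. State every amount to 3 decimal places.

pyridoxine hydrochloride 8.708 mg; L-proline 5.593 g; L-glutamine 10.195 g

Working volume: 3.54 L.
pyridoxine hydrochloride: 2.46 mg/L × 3.54 L = 8.708 mg
L-proline: 1.58 g/L × 3.54 L = 5.593 g
L-glutamine: 2.88 g/L × 3.54 L = 10.195 g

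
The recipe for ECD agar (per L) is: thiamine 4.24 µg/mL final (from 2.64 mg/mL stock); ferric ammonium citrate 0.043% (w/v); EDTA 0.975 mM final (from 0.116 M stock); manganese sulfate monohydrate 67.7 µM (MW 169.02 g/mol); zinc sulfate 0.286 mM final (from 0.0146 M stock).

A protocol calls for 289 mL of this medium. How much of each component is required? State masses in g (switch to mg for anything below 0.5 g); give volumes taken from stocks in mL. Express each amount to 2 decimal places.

thiamine 0.46 mL; ferric ammonium citrate 124.27 mg; EDTA 2.43 mL; manganese sulfate monohydrate 3.31 mg; zinc sulfate 5.66 mL

Scale factor relative to 1 L: 0.289.
thiamine: dilute stock: 4.24 µg/mL × 289 mL ÷ 2640 µg/mL = 0.46 mL
ferric ammonium citrate: 0.043 g per 100 mL × 289 mL ÷ 100 = 0.12427 g = 124.27 mg
EDTA: C1V1 = C2V2 → 0.975 mM × 289 mL ÷ 116 mM = 2.43 mL
manganese sulfate monohydrate: 67.7 µmol/L × 169.02 g/mol × 0.289 L ÷ 1000 = 3.31 mg
zinc sulfate: dilute stock: 0.286 mM × 289 mL ÷ 14.6 mM = 5.66 mL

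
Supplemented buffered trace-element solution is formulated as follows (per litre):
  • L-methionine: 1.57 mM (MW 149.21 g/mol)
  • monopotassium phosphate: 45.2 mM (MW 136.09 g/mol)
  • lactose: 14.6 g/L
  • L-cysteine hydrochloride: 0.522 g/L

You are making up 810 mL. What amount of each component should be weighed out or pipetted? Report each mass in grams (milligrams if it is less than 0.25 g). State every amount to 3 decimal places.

L-methionine 189.750 mg; monopotassium phosphate 4.983 g; lactose 11.826 g; L-cysteine hydrochloride 0.423 g

Target volume = 810 mL = 0.81 L.
L-methionine: 1.57 mmol/L × 149.21 mg/mmol × 0.81 L = 189.750 mg
monopotassium phosphate: 45.2 mmol/L × 136.09 g/mol × 0.81 L ÷ 1000 = 4.983 g
lactose: 14.6 g/L × 0.81 L = 11.826 g
L-cysteine hydrochloride: 0.522 g/L × 0.81 L = 0.423 g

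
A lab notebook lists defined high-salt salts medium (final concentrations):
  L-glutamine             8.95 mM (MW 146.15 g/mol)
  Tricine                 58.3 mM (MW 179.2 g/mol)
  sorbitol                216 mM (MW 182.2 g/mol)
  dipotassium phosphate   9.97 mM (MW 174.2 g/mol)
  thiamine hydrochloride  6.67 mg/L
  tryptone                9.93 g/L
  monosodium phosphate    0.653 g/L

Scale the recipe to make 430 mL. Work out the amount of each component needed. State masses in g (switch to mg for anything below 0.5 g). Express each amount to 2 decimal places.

Working volume: 430 mL = 0.43 L.
L-glutamine: 8.95 mmol/L × 146.15 g/mol × 0.43 L ÷ 1000 = 0.56 g
Tricine: 58.3 mmol/L × 179.2 g/mol × 0.43 L ÷ 1000 = 4.49 g
sorbitol: 216 mmol/L × 182.2 g/mol × 0.43 L ÷ 1000 = 16.92 g
dipotassium phosphate: 9.97 mmol/L × 174.2 g/mol × 0.43 L ÷ 1000 = 0.75 g
thiamine hydrochloride: 6.67 mg/L × 0.43 L = 2.87 mg
tryptone: 9.93 g/L × 0.43 L = 4.27 g
monosodium phosphate: 0.653 g/L × 0.43 L = 0.28079 g = 280.79 mg

L-glutamine 0.56 g; Tricine 4.49 g; sorbitol 16.92 g; dipotassium phosphate 0.75 g; thiamine hydrochloride 2.87 mg; tryptone 4.27 g; monosodium phosphate 280.79 mg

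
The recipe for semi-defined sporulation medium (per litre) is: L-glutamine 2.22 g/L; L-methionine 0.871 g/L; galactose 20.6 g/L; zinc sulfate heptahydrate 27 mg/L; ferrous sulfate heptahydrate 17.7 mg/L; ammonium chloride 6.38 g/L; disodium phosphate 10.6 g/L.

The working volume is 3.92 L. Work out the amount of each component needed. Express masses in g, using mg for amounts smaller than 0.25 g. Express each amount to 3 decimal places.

Scale factor relative to 1 L: 3.92.
L-glutamine: 2.22 g/L × 3.92 L = 8.702 g
L-methionine: 0.871 g/L × 3.92 L = 3.414 g
galactose: 20.6 g/L × 3.92 L = 80.752 g
zinc sulfate heptahydrate: 27 mg/L × 3.92 L = 105.840 mg
ferrous sulfate heptahydrate: 17.7 mg/L × 3.92 L = 69.384 mg
ammonium chloride: 6.38 g/L × 3.92 L = 25.010 g
disodium phosphate: 10.6 g/L × 3.92 L = 41.552 g

L-glutamine 8.702 g; L-methionine 3.414 g; galactose 80.752 g; zinc sulfate heptahydrate 105.840 mg; ferrous sulfate heptahydrate 69.384 mg; ammonium chloride 25.010 g; disodium phosphate 41.552 g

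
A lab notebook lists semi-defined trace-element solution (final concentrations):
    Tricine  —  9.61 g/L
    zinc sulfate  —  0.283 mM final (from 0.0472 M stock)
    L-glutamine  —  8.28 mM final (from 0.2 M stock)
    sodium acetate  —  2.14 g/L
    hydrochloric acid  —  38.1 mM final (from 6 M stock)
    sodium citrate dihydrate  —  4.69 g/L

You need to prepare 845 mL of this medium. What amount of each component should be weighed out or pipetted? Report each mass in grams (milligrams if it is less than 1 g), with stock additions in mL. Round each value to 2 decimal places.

Scale factor relative to 1 L: 0.845.
Tricine: 9.61 g/L × 0.845 L = 8.12 g
zinc sulfate: V = C2·V2/C1 = 0.283 mM × 845 mL ÷ 47.2 mM = 5.07 mL
L-glutamine: V = C2·V2/C1 = 8.28 mM × 845 mL ÷ 200 mM = 34.98 mL
sodium acetate: 2.14 g/L × 0.845 L = 1.81 g
hydrochloric acid: C1V1 = C2V2 → 38.1 mM × 845 mL ÷ 6000 mM = 5.37 mL
sodium citrate dihydrate: 4.69 g/L × 0.845 L = 3.96 g

Tricine 8.12 g; zinc sulfate 5.07 mL; L-glutamine 34.98 mL; sodium acetate 1.81 g; hydrochloric acid 5.37 mL; sodium citrate dihydrate 3.96 g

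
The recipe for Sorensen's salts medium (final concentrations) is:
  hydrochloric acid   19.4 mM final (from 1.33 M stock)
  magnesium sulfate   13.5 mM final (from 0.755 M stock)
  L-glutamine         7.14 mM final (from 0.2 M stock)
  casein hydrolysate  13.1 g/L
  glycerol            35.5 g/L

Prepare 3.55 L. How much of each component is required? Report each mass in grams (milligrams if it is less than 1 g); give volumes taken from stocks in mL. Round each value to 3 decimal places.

hydrochloric acid 51.782 mL; magnesium sulfate 63.477 mL; L-glutamine 126.735 mL; casein hydrolysate 46.505 g; glycerol 126.025 g

Scale factor relative to 1 L: 3.55.
hydrochloric acid: dilute stock: 19.4 mM × 3550 mL ÷ 1330 mM = 51.782 mL
magnesium sulfate: dilute stock: 13.5 mM × 3550 mL ÷ 755 mM = 63.477 mL
L-glutamine: C1V1 = C2V2 → 7.14 mM × 3550 mL ÷ 200 mM = 126.735 mL
casein hydrolysate: 13.1 g/L × 3.55 L = 46.505 g
glycerol: 35.5 g/L × 3.55 L = 126.025 g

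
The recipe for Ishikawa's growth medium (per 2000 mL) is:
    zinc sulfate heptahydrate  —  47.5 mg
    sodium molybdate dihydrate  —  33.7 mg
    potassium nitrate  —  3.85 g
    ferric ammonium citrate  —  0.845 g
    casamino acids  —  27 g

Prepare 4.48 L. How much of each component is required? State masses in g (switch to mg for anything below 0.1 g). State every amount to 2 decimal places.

Scale factor = 4480 mL / 2000 mL = 2.24.
zinc sulfate heptahydrate: 47.5 mg × (4480 mL / 2000 mL) = 106.4 mg = 0.11 g
sodium molybdate dihydrate: 33.7 mg × (4480 mL / 2000 mL) = 75.49 mg
potassium nitrate: 3.85 g × (4480 mL / 2000 mL) = 8.62 g
ferric ammonium citrate: 0.845 g × (4480 mL / 2000 mL) = 1.89 g
casamino acids: 27 g × (4480 mL / 2000 mL) = 60.48 g

zinc sulfate heptahydrate 0.11 g; sodium molybdate dihydrate 75.49 mg; potassium nitrate 8.62 g; ferric ammonium citrate 1.89 g; casamino acids 60.48 g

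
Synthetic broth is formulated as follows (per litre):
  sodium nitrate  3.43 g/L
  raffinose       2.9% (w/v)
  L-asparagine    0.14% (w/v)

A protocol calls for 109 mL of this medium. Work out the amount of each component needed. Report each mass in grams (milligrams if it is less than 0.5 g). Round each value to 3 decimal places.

Scale factor relative to 1 L: 0.109.
sodium nitrate: 3.43 g/L × 0.109 L = 0.37387 g = 373.870 mg
raffinose: 2.9% w/v = 29 g/L → 29 × 0.109 L = 3.161 g
L-asparagine: 0.14 g per 100 mL × 109 mL ÷ 100 = 0.1526 g = 152.600 mg

sodium nitrate 373.870 mg; raffinose 3.161 g; L-asparagine 152.600 mg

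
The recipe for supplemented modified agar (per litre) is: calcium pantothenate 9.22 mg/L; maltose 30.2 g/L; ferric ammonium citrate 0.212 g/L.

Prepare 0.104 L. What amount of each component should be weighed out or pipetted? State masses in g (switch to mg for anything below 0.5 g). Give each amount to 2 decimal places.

Scale factor relative to 1 L: 0.104.
calcium pantothenate: 9.22 mg/L × 0.104 L = 0.96 mg
maltose: 30.2 g/L × 0.104 L = 3.14 g
ferric ammonium citrate: 0.212 g/L × 0.104 L = 0.022048 g = 22.05 mg

calcium pantothenate 0.96 mg; maltose 3.14 g; ferric ammonium citrate 22.05 mg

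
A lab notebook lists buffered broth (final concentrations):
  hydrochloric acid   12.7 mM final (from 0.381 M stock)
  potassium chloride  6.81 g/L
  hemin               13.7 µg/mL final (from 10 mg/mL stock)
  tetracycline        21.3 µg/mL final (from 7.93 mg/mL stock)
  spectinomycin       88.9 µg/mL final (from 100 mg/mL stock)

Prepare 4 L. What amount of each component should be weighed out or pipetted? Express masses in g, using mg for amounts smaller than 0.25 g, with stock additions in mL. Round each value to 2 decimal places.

hydrochloric acid 133.33 mL; potassium chloride 27.24 g; hemin 5.48 mL; tetracycline 10.74 mL; spectinomycin 3.56 mL

Scale factor relative to 1 L: 4.
hydrochloric acid: V = C2·V2/C1 = 12.7 mM × 4000 mL ÷ 381 mM = 133.33 mL
potassium chloride: 6.81 g/L × 4 L = 27.24 g
hemin: C1V1 = C2V2 → 13.7 µg/mL × 4000 mL ÷ 10000 µg/mL = 5.48 mL
tetracycline: dilute stock: 21.3 µg/mL × 4000 mL ÷ 7930 µg/mL = 10.74 mL
spectinomycin: dilute stock: 88.9 µg/mL × 4000 mL ÷ 100000 µg/mL = 3.56 mL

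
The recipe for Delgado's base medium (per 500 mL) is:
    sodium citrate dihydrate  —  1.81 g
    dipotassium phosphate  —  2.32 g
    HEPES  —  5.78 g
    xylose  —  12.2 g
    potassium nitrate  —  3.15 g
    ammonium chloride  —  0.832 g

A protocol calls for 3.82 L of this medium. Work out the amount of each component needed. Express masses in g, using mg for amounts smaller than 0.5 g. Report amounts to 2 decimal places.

Ratio of target to recipe volume: 3820 / 500 = 7.64.
sodium citrate dihydrate: 1.81 g × (3820 mL / 500 mL) = 13.83 g
dipotassium phosphate: 2.32 g × (3820 mL / 500 mL) = 17.72 g
HEPES: 5.78 g × (3820 mL / 500 mL) = 44.16 g
xylose: 12.2 g × (3820 mL / 500 mL) = 93.21 g
potassium nitrate: 3.15 g × (3820 mL / 500 mL) = 24.07 g
ammonium chloride: 0.832 g × (3820 mL / 500 mL) = 6.36 g

sodium citrate dihydrate 13.83 g; dipotassium phosphate 17.72 g; HEPES 44.16 g; xylose 93.21 g; potassium nitrate 24.07 g; ammonium chloride 6.36 g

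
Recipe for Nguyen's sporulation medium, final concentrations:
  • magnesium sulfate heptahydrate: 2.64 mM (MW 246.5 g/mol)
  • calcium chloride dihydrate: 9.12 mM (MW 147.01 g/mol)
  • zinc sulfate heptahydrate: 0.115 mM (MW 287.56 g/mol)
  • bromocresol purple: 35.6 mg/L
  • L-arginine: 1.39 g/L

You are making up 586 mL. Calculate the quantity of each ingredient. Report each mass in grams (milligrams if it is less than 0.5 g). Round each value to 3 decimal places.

magnesium sulfate heptahydrate 381.345 mg; calcium chloride dihydrate 0.786 g; zinc sulfate heptahydrate 19.379 mg; bromocresol purple 20.862 mg; L-arginine 0.815 g

Working volume: 586 mL = 0.586 L.
magnesium sulfate heptahydrate: 2.64 mmol/L × 246.5 mg/mmol × 0.586 L = 381.345 mg
calcium chloride dihydrate: 9.12 mmol/L × 147.01 g/mol × 0.586 L ÷ 1000 = 0.786 g
zinc sulfate heptahydrate: 0.115 mmol/L × 287.56 mg/mmol × 0.586 L = 19.379 mg
bromocresol purple: 35.6 mg/L × 0.586 L = 20.862 mg
L-arginine: 1.39 g/L × 0.586 L = 0.815 g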